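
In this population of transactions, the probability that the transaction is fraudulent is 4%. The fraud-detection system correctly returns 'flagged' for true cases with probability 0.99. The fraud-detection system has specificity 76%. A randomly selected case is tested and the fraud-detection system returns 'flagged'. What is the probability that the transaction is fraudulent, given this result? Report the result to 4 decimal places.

P(H | E) ≈ 0.1467

Write H for 'the transaction is fraudulent'. Prior odds H:¬H = 0.04/0.96 = 0.041667. For the 'flagged' outcome, the likelihood ratio is 0.99/0.24 = 4.1250.
Posterior odds = 0.041667 × 4.1250 = 0.17188, so P(H|E) = 0.17188/(1+0.17188) = 0.1467.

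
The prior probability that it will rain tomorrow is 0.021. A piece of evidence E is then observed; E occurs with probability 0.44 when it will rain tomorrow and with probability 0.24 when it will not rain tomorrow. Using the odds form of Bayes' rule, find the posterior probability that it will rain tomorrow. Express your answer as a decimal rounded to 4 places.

Posterior probability ≈ 0.0378

Prior odds = 0.021/(1−0.021) = 0.021450. In log-odds, ln(0.021450) = -3.8420.
Add log likelihood ratio: ln(1.8333) = 0.60614.
Posterior log-odds = -3.2359, so posterior odds = exp(-3.2359) = 0.039326. Converting, P(H|E) = 0.039326/1.0393 = 0.0378.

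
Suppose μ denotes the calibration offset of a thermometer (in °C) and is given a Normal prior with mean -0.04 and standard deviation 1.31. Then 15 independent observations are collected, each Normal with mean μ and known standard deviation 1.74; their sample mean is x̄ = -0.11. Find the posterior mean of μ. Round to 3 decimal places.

With known σ, the Normal prior is conjugate. Weight on the data is w = (n/σ²)/(n/σ² + 1/τ₀²) = 4.95442/(4.95442+0.582717) = 0.89476.
Posterior mean = w·x̄ + (1−w)·μ₀ = 0.89476·-0.11 + 0.10524·-0.04 = -0.103.

Posterior mean ≈ -0.103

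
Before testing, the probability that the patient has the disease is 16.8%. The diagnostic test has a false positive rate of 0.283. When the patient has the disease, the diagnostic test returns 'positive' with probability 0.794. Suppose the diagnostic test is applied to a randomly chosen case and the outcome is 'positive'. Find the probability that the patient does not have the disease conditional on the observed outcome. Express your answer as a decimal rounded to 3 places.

Let H be the event that the patient has the disease. P(H) = 0.168, so P(¬H) = 0.832. With E the 'positive' result, P(E|H) = 0.794 and P(E|¬H) = 0.283.
P(E) = 0.794·0.168 + 0.283·0.832 = 0.13339 + 0.23546 = 0.36885.
By Bayes' theorem, P(H|E) = 0.13339 / 0.36885 = 0.362. Hence P(¬H|E) = 1 − 0.362 = 0.638.

P(¬H | E) ≈ 0.638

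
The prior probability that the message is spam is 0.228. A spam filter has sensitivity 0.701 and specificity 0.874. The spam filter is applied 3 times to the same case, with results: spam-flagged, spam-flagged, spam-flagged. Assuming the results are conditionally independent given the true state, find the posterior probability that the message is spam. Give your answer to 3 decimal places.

Posterior P(H) ≈ 0.981

Let H be the event that the message is spam; start with P(H) = 0.228. P('spam-flagged'|H) = 0.701, P('spam-flagged'|¬H) = 0.126.
Update on result 1 ('spam-flagged'): P(H) ← 0.701·0.2280 / (0.701·0.2280 + 0.126·0.7720) = 0.15983/0.25710 = 0.6217.
Update on result 2 ('spam-flagged'): P(H) ← 0.701·0.6217 / (0.701·0.6217 + 0.126·0.3783) = 0.43578/0.48345 = 0.9014.
Update on result 3 ('spam-flagged'): P(H) ← 0.701·0.9014 / (0.701·0.9014 + 0.126·0.0986) = 0.63188/0.64430 = 0.9807.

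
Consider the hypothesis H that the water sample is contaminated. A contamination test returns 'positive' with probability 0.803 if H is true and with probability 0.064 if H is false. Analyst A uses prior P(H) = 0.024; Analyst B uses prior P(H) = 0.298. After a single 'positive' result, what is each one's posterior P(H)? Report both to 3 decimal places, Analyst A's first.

P('+'|H) = 0.803, P('+'|¬H) = 0.064.
Analyst A: numerator 0.803·0.024 = 0.019272; evidence = 0.019272+0.064·0.976 = 0.081736; posterior = 0.236.
Analyst B: numerator 0.803·0.298 = 0.23929; evidence = 0.23929+0.064·0.702 = 0.28422; posterior = 0.842.

Analyst A: 0.236; Analyst B: 0.842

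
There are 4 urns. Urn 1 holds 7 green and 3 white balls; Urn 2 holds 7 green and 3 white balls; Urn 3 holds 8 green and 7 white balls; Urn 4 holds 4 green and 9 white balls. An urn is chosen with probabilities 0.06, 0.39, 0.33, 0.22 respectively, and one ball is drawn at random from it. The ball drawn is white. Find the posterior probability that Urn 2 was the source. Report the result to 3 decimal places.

P(white|Urn 1) = 0.3; P(white|Urn 2) = 0.3; P(white|Urn 3) = 0.4667; P(white|Urn 4) = 0.6923.
Prior × likelihood for each source: 0.06·0.3=0.01800, 0.39·0.3=0.1170, 0.33·0.4667=0.1540, 0.22·0.6923=0.1523. Summing gives P(white) = 0.44131.
P(Urn 2 | white) = 0.1170 / 0.44131 = 0.265.

Posterior probability ≈ 0.265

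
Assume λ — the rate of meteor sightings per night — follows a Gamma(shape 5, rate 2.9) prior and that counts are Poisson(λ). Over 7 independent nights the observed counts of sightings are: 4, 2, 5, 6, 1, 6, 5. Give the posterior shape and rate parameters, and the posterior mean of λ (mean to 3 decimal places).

Total count ∑xᵢ = 29 over n = 7 nights.
Gamma is conjugate to the Poisson likelihood: posterior is Gamma(shape = 5+29 = 34, rate = 2.9+7 = 9.9).
Posterior mean = shape/rate = 34/9.9 = 3.434.

Posterior: Gamma(shape=34, rate=9.9); mean ≈ 3.434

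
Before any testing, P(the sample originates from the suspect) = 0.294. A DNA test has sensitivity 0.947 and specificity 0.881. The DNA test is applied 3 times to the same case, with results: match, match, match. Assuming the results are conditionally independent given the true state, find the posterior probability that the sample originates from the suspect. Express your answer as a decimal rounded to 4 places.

With H the event that the sample originates from the suspect, the joint likelihood of the observed sequence is P(data|H) = 0.947·0.947·0.947 = 0.84928 and P(data|¬H) = 0.119·0.119·0.119 = 0.0016852.
Bayes: P(H|data) = 0.294·0.84928 / (0.294·0.84928 + 0.706·0.0016852) = 0.24969/0.25088 = 0.9953.

Posterior P(H) ≈ 0.9953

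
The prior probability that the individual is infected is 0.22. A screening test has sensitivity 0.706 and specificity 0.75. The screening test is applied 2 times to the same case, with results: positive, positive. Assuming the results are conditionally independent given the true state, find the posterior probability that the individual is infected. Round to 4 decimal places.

With H the event that the individual is infected, the joint likelihood of the observed sequence is P(data|H) = 0.706·0.706 = 0.49844 and P(data|¬H) = 0.25·0.25 = 0.062500.
Bayes: P(H|data) = 0.22·0.49844 / (0.22·0.49844 + 0.78·0.062500) = 0.10966/0.15841 = 0.6922.

Posterior P(H) ≈ 0.6922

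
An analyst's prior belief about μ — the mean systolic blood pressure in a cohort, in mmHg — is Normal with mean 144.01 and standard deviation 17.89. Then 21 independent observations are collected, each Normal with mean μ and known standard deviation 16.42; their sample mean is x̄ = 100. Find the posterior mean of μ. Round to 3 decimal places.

Prior precision 1/τ₀² = 1/17.89² = 0.00312449; data precision n/σ² = 21/16.42² = 0.0778884.
Posterior precision = 0.00312449 + 0.0778884 = 0.0810129.
Posterior mean = (0.00312449·144.01 + 0.0778884·100) / 0.0810129 = 101.697.

Posterior mean ≈ 101.697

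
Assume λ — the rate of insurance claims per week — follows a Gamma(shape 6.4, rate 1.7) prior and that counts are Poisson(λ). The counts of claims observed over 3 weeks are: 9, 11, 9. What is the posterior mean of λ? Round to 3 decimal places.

The Poisson likelihood adds the total count to the shape and the number of exposure periods to the rate. Here ∑xᵢ = 29 and n = 3, so shape 6.4→35.4 and rate 1.7→4.7.
Posterior mean = shape/rate = 35.4/4.7 = 7.532.

Posterior mean ≈ 7.532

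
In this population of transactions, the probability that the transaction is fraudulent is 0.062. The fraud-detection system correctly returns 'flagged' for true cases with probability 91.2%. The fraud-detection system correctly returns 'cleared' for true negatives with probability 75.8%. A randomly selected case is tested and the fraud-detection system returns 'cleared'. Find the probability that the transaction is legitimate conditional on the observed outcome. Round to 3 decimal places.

Let H be the event that the transaction is fraudulent. P(H) = 0.062, so P(¬H) = 0.938. With E the 'cleared' result, P(E|H) = 0.088 and P(E|¬H) = 0.758.
P(E) = 0.088·0.062 + 0.758·0.938 = 0.0054560 + 0.71100 = 0.71646.
By Bayes' theorem, P(H|E) = 0.0054560 / 0.71646 = 0.008. Hence P(¬H|E) = 1 − 0.008 = 0.992.

P(¬H | E) ≈ 0.992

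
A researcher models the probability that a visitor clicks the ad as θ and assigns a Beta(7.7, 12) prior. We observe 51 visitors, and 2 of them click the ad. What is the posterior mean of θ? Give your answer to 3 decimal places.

Observing 2 successes and 49 failures updates Beta(7.7, 12) by adding the success and failure counts to the two shape parameters: α = 7.7+2 = 9.7, β = 12+49 = 61.
E[θ | data] = 9.7/(9.7+61) = 0.137.

Posterior mean ≈ 0.137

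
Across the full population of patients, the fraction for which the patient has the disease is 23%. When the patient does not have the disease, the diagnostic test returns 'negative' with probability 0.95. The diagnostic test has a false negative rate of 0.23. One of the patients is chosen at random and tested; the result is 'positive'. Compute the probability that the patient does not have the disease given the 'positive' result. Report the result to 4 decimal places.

Write H for 'the patient has the disease'. Prior odds H:¬H = 0.23/0.77 = 0.29870. For the 'positive' outcome, the likelihood ratio is 0.77/0.05 = 15.400.
Posterior odds = 0.29870 × 15.400 = 4.6000, so P(H|E) = 4.6000/(1+4.6000) = 0.8214. Then P(¬H|E) = 1 − 0.8214 = 0.1786.

P(¬H | E) ≈ 0.1786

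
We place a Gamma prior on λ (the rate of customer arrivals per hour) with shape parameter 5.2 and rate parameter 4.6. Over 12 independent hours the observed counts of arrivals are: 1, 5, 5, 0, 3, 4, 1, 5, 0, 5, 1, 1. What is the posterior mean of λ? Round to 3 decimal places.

The Poisson likelihood adds the total count to the shape and the number of exposure periods to the rate. Here ∑xᵢ = 31 and n = 12, so shape 5.2→36.2 and rate 4.6→16.6.
E[λ | data] = 36.2/16.6 = 2.181.

Posterior mean ≈ 2.181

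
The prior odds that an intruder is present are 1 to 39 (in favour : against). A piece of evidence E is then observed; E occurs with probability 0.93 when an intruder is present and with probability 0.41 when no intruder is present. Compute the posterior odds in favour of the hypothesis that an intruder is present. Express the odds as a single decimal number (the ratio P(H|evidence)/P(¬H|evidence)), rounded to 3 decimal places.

Posterior odds ≈ 0.058

Prior odds = 1/39 = 0.025641. In log-odds, ln(0.025641) = -3.6636.
Add log likelihood ratio: ln(2.2683) = 0.81903.
Posterior log-odds = -2.8445, so posterior odds = exp(-2.8445) = 0.058161.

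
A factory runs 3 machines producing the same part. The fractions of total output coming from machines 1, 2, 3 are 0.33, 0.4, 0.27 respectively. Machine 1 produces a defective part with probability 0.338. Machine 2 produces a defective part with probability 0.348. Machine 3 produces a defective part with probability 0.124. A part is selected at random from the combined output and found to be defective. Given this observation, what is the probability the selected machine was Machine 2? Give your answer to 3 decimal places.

Posterior probability ≈ 0.490

Tabulate prior·likelihood by source: [1] prior 0.33, lik 0.338, product 0.1115; [2] prior 0.4, lik 0.348, product 0.1392; [3] prior 0.27, lik 0.124, product 0.03348.
Normalizing constant = 0.28422; the posterior for Machine 2 is its product over the sum, 0.1392/0.28422 = 0.490.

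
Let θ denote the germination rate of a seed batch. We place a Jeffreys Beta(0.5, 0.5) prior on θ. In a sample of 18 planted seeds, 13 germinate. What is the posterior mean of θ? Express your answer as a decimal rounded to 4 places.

Posterior mean ≈ 0.7105

Observing 13 successes and 5 failures updates Beta(0.5, 0.5) by adding the success and failure counts to the two shape parameters: α = 0.5+13 = 13.5, β = 0.5+5 = 5.5.
E[θ | data] = 13.5/(13.5+5.5) = 0.7105.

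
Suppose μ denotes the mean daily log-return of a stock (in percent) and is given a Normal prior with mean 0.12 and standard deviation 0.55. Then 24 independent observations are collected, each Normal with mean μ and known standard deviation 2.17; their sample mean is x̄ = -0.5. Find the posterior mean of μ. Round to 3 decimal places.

With known σ, the Normal prior is conjugate. Weight on the data is w = (n/σ²)/(n/σ² + 1/τ₀²) = 5.09673/(5.09673+3.30579) = 0.60657.
Posterior mean = w·x̄ + (1−w)·μ₀ = 0.60657·-0.5 + 0.39343·0.12 = -0.256.

Posterior mean ≈ -0.256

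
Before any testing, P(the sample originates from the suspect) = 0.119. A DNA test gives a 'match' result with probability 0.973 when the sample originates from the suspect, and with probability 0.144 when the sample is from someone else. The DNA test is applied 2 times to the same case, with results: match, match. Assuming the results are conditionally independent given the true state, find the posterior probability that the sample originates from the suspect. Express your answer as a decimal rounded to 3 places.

Posterior P(H) ≈ 0.860

With H the event that the sample originates from the suspect, the joint likelihood of the observed sequence is P(data|H) = 0.973·0.973 = 0.94673 and P(data|¬H) = 0.144·0.144 = 0.020736.
Bayes: P(H|data) = 0.119·0.94673 / (0.119·0.94673 + 0.881·0.020736) = 0.11266/0.13093 = 0.8605.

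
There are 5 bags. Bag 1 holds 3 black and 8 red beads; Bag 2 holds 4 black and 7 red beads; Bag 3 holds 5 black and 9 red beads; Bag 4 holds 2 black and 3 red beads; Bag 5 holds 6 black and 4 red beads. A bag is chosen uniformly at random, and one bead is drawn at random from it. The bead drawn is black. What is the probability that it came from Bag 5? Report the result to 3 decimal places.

Posterior probability ≈ 0.301

Tabulate prior·likelihood by source: [1] prior 0.2, lik 0.2727, product 0.05455; [2] prior 0.2, lik 0.3636, product 0.07273; [3] prior 0.2, lik 0.3571, product 0.07143; [4] prior 0.2, lik 0.4, product 0.08000; [5] prior 0.2, lik 0.6, product 0.1200.
Normalizing constant = 0.39870; the posterior for Bag 5 is its product over the sum, 0.1200/0.39870 = 0.301.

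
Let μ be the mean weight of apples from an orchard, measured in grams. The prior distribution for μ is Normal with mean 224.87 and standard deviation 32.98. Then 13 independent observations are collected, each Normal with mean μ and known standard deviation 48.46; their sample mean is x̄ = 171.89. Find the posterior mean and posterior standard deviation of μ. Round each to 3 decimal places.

Posterior mean ≈ 179.436; posterior SD ≈ 12.446

Prior precision 1/τ₀² = 1/32.98² = 0.00091939; data precision n/σ² = 13/48.46² = 0.00553575.
Posterior precision = 0.00091939 + 0.00553575 = 0.00645514, giving posterior SD = 1/√0.00645514 = 12.446.
Posterior mean = (0.00091939·224.87 + 0.00553575·171.89) / 0.00645514 = 179.436.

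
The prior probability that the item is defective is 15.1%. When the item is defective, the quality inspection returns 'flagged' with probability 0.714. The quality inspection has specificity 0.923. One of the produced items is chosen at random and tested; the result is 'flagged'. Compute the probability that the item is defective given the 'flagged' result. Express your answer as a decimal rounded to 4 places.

P(H | E) ≈ 0.6225

Let H be the event that the item is defective. P(H) = 0.151, so P(¬H) = 0.849. With E the 'flagged' result, P(E|H) = 0.714 and P(E|¬H) = 0.077.
P(E) = 0.714·0.151 + 0.077·0.849 = 0.10781 + 0.065373 = 0.17319.
By Bayes' theorem, P(H|E) = 0.10781 / 0.17319 = 0.6225.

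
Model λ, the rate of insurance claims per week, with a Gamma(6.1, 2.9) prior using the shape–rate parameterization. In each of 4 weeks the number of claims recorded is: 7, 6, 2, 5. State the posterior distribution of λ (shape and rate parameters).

Posterior: Gamma(shape=26.1, rate=6.9)

Total count ∑xᵢ = 20 over n = 4 weeks.
Gamma is conjugate to the Poisson likelihood: posterior is Gamma(shape = 6.1+20 = 26.1, rate = 2.9+4 = 6.9).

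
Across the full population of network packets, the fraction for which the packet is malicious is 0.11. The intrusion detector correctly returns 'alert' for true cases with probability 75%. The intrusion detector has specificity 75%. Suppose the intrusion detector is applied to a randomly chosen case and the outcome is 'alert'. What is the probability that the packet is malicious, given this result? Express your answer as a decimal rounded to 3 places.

Let H be the event that the packet is malicious. P(H) = 0.11, so P(¬H) = 0.89. With E the 'alert' result, P(E|H) = 0.75 and P(E|¬H) = 0.25.
P(E) = 0.75·0.11 + 0.25·0.89 = 0.082500 + 0.22250 = 0.30500.
By Bayes' theorem, P(H|E) = 0.082500 / 0.30500 = 0.270.

P(H | E) ≈ 0.270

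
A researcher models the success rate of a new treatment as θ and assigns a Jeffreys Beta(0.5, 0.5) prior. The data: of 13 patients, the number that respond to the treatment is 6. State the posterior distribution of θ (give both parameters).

Observing 6 successes and 7 failures updates Beta(0.5, 0.5) by adding the success and failure counts to the two shape parameters: α = 0.5+6 = 6.5, β = 0.5+7 = 7.5.

Posterior: Beta(6.5, 7.5)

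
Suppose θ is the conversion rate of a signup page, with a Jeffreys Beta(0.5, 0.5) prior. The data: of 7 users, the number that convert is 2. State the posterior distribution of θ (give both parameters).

Posterior: Beta(2.5, 5.5)

Observing 2 successes and 5 failures updates Beta(0.5, 0.5) by adding the success and failure counts to the two shape parameters: α = 0.5+2 = 2.5, β = 0.5+5 = 5.5.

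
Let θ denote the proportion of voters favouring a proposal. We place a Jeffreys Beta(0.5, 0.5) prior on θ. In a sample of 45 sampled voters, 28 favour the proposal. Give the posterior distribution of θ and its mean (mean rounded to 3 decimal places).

The binomial likelihood is conjugate to the Beta prior: with 28 successes and 17 failures, the posterior is Beta(0.5+28, 0.5+17) = Beta(28.5, 17.5).
E[θ | data] = 28.5/(28.5+17.5) = 0.620.

Posterior: Beta(28.5, 17.5); mean ≈ 0.620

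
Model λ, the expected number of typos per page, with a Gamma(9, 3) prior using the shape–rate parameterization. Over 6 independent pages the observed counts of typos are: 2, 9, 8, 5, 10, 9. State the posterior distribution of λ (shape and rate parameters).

Posterior: Gamma(shape=52, rate=9)

Total count ∑xᵢ = 43 over n = 6 pages.
Gamma is conjugate to the Poisson likelihood: posterior is Gamma(shape = 9+43 = 52, rate = 3+6 = 9).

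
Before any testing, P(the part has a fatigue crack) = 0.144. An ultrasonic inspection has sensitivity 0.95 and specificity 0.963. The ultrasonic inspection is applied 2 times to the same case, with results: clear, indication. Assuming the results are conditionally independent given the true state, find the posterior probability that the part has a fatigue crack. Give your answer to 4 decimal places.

Posterior P(H) ≈ 0.1832

Let H be the event that the part has a fatigue crack; start with P(H) = 0.144. P('indication'|H) = 0.95, P('indication'|¬H) = 0.037.
Update on result 1 ('clear'): P(H) ← 0.05·0.1440 / (0.05·0.1440 + 0.963·0.8560) = 0.0072000/0.83153 = 0.0087.
Update on result 2 ('indication'): P(H) ← 0.95·0.0087 / (0.95·0.0087 + 0.037·0.9913) = 0.0082258/0.044905 = 0.1832.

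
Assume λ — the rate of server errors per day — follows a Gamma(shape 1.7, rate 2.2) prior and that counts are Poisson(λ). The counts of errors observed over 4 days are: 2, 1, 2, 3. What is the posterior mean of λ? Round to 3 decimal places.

Total count ∑xᵢ = 8 over n = 4 days.
Gamma is conjugate to the Poisson likelihood: posterior is Gamma(shape = 1.7+8 = 9.7, rate = 2.2+4 = 6.2).
Posterior mean = shape/rate = 9.7/6.2 = 1.565.

Posterior mean ≈ 1.565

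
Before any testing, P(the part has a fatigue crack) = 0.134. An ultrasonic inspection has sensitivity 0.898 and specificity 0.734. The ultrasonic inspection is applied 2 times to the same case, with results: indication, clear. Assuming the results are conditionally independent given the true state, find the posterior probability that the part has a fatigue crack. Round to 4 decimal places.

Posterior P(H) ≈ 0.0677

Let H be the event that the part has a fatigue crack; start with P(H) = 0.134. P('indication'|H) = 0.898, P('indication'|¬H) = 0.266.
Update on result 1 ('indication'): P(H) ← 0.898·0.1340 / (0.898·0.1340 + 0.266·0.8660) = 0.12033/0.35069 = 0.3431.
Update on result 2 ('clear'): P(H) ← 0.102·0.3431 / (0.102·0.3431 + 0.734·0.6569) = 0.034999/0.51714 = 0.0677.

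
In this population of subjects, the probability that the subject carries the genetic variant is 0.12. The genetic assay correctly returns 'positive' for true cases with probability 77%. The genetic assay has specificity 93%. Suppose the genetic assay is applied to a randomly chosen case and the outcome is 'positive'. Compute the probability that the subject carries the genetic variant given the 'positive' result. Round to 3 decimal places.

P(H | E) ≈ 0.600

Write H for 'the subject carries the genetic variant'. Prior odds H:¬H = 0.12/0.88 = 0.13636. For the 'positive' outcome, the likelihood ratio is 0.77/0.07 = 11.000.
Posterior odds = 0.13636 × 11.000 = 1.5000, so P(H|E) = 1.5000/(1+1.5000) = 0.600.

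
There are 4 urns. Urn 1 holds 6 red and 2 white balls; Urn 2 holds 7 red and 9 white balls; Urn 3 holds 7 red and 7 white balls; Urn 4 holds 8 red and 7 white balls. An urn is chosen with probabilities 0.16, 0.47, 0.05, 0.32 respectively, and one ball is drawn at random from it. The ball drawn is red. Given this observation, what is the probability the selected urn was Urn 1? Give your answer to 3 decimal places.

Posterior probability ≈ 0.230

Tabulate prior·likelihood by source: [1] prior 0.16, lik 0.75, product 0.1200; [2] prior 0.47, lik 0.4375, product 0.2056; [3] prior 0.05, lik 0.5, product 0.02500; [4] prior 0.32, lik 0.5333, product 0.1707.
Normalizing constant = 0.52129; the posterior for Urn 1 is its product over the sum, 0.1200/0.52129 = 0.230.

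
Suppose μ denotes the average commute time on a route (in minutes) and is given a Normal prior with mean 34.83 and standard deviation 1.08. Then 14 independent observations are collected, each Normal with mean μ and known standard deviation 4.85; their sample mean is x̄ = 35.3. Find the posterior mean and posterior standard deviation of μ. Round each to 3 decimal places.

Posterior mean ≈ 35.023; posterior SD ≈ 0.830

Prior precision 1/τ₀² = 1/1.08² = 0.857339; data precision n/σ² = 14/4.85² = 0.595175.
Posterior precision = 0.857339 + 0.595175 = 1.45251, giving posterior SD = 1/√1.45251 = 0.830.
Posterior mean = (0.857339·34.83 + 0.595175·35.3) / 1.45251 = 35.023.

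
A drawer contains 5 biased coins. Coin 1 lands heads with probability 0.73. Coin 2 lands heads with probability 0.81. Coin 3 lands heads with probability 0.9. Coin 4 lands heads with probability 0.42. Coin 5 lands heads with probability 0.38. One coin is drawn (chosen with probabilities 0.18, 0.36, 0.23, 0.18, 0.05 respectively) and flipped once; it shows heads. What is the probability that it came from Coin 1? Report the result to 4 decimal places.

Posterior probability ≈ 0.1813

Tabulate prior·likelihood by source: [1] prior 0.18, lik 0.73, product 0.1314; [2] prior 0.36, lik 0.81, product 0.2916; [3] prior 0.23, lik 0.9, product 0.2070; [4] prior 0.18, lik 0.42, product 0.07560; [5] prior 0.05, lik 0.38, product 0.01900.
Normalizing constant = 0.72460; the posterior for Coin 1 is its product over the sum, 0.1314/0.72460 = 0.1813.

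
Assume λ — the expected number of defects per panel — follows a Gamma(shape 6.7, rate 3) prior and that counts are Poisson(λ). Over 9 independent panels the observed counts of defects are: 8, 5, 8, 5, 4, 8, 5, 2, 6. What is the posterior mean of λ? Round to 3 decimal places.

Posterior mean ≈ 4.808

Total count ∑xᵢ = 51 over n = 9 panels.
Gamma is conjugate to the Poisson likelihood: posterior is Gamma(shape = 6.7+51 = 57.7, rate = 3+9 = 12).
Posterior mean = shape/rate = 57.7/12 = 4.808.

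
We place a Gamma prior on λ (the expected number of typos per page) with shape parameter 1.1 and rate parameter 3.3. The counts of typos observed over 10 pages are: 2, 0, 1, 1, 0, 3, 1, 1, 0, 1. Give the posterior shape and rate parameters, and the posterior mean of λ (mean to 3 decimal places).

Total count ∑xᵢ = 10 over n = 10 pages.
Gamma is conjugate to the Poisson likelihood: posterior is Gamma(shape = 1.1+10 = 11.1, rate = 3.3+10 = 13.3).
Posterior mean = shape/rate = 11.1/13.3 = 0.835.

Posterior: Gamma(shape=11.1, rate=13.3); mean ≈ 0.835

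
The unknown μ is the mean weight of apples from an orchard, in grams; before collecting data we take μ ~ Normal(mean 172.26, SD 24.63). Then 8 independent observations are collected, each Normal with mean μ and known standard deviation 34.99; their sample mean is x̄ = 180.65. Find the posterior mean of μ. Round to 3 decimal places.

With known σ, the Normal prior is conjugate. Weight on the data is w = (n/σ²)/(n/σ² + 1/τ₀²) = 0.00653435/(0.00653435+0.00164843) = 0.79855.
Posterior mean = w·x̄ + (1−w)·μ₀ = 0.79855·180.65 + 0.20145·172.26 = 178.960.

Posterior mean ≈ 178.960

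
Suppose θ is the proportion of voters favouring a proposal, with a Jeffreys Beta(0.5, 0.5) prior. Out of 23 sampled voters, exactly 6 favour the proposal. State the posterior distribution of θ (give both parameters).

Observing 6 successes and 17 failures updates Beta(0.5, 0.5) by adding the success and failure counts to the two shape parameters: α = 0.5+6 = 6.5, β = 0.5+17 = 17.5.

Posterior: Beta(6.5, 17.5)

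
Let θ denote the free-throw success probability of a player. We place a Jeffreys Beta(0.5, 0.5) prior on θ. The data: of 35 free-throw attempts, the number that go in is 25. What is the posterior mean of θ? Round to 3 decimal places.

Posterior mean ≈ 0.708

The binomial likelihood is conjugate to the Beta prior: with 25 successes and 10 failures, the posterior is Beta(0.5+25, 0.5+10) = Beta(25.5, 10.5).
E[θ | data] = 25.5/(25.5+10.5) = 0.708.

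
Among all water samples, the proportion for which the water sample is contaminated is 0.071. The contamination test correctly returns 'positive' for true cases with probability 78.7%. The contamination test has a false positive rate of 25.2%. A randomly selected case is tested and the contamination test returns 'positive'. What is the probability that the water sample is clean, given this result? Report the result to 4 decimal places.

P(¬H | E) ≈ 0.8073

Write H for 'the water sample is contaminated'. Prior odds H:¬H = 0.071/0.929 = 0.076426. For the 'positive' outcome, the likelihood ratio is 0.787/0.252 = 3.1230.
Posterior odds = 0.076426 × 3.1230 = 0.23868, so P(H|E) = 0.23868/(1+0.23868) = 0.1927. Then P(¬H|E) = 1 − 0.1927 = 0.8073.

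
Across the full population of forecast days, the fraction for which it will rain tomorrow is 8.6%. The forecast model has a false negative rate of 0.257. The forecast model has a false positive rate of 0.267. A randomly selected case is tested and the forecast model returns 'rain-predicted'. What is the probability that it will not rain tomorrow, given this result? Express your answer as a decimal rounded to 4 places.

Let H be the event that it will rain tomorrow. P(H) = 0.086, so P(¬H) = 0.914. With E the 'rain-predicted' result, P(E|H) = 0.743 and P(E|¬H) = 0.267.
P(E) = 0.743·0.086 + 0.267·0.914 = 0.063898 + 0.24404 = 0.30794.
By Bayes' theorem, P(H|E) = 0.063898 / 0.30794 = 0.2075. Hence P(¬H|E) = 1 − 0.2075 = 0.7925.

P(¬H | E) ≈ 0.7925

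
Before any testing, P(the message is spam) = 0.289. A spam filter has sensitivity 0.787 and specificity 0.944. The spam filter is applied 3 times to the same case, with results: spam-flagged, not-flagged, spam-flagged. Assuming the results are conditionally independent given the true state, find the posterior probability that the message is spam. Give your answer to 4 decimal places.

Let H be the event that the message is spam; start with P(H) = 0.289. P('spam-flagged'|H) = 0.787, P('spam-flagged'|¬H) = 0.056.
Update on result 1 ('spam-flagged'): P(H) ← 0.787·0.2890 / (0.787·0.2890 + 0.056·0.7110) = 0.22744/0.26726 = 0.8510.
Update on result 2 ('not-flagged'): P(H) ← 0.213·0.8510 / (0.213·0.8510 + 0.944·0.1490) = 0.18127/0.32190 = 0.5631.
Update on result 3 ('spam-flagged'): P(H) ← 0.787·0.5631 / (0.787·0.5631 + 0.056·0.4369) = 0.44317/0.46763 = 0.9477.

Posterior P(H) ≈ 0.9477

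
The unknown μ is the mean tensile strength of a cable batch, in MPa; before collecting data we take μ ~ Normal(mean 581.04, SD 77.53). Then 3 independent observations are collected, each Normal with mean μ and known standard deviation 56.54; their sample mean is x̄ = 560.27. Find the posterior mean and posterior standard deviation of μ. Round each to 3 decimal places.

Posterior mean ≈ 563.398; posterior SD ≈ 30.085

With known σ, the Normal prior is conjugate. Weight on the data is w = (n/σ²)/(n/σ² + 1/τ₀²) = 0.00093845/(0.00093845+0.00016636) = 0.84942.
Posterior mean = w·x̄ + (1−w)·μ₀ = 0.84942·560.27 + 0.15058·581.04 = 563.398. Posterior variance = 1/(0.00093845+0.00016636) = 905.132, so SD = 30.085.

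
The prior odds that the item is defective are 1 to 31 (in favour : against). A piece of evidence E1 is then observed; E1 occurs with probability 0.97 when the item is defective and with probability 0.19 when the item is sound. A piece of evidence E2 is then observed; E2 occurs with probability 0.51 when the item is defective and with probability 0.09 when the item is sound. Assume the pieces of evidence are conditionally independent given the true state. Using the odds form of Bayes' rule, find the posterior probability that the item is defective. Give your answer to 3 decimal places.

Prior odds = 1/31 = 0.032258.
Likelihood ratio for E1 = 0.97/0.19 = 5.1053.
Likelihood ratio for E2 = 0.51/0.09 = 5.6667.
Posterior odds = prior odds × LR₁ × LR₂ = 0.93322.
Posterior probability = odds/(1+odds) = 0.93322/1.9332 = 0.483.

Posterior probability ≈ 0.483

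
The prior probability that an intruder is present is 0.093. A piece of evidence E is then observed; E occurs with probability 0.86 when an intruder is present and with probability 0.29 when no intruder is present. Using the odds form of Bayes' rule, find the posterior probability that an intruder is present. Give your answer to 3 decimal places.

Posterior probability ≈ 0.233

Prior odds = 0.093/(1−0.093) = 0.10254. In log-odds, ln(0.10254) = -2.2775.
Add log likelihood ratio: ln(2.9655) = 1.0871.
Posterior log-odds = -1.1905, so posterior odds = exp(-1.1905) = 0.30407. Converting, P(H|E) = 0.30407/1.3041 = 0.233.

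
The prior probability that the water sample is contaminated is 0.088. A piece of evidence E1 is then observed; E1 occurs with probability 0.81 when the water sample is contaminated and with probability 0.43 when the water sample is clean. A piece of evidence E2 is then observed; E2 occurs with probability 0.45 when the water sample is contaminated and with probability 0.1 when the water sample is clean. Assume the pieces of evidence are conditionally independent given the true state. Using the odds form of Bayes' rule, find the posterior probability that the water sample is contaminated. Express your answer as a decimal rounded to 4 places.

Prior odds = 0.088/(1−0.088) = 0.096491. In log-odds, ln(0.096491) = -2.3383.
Add log likelihood ratios: ln(1.8837) + ln(4.5000) = 2.1373.
Posterior log-odds = -0.20098, so posterior odds = exp(-0.20098) = 0.81793. Converting, P(H|E) = 0.81793/1.8179 = 0.4499.

Posterior probability ≈ 0.4499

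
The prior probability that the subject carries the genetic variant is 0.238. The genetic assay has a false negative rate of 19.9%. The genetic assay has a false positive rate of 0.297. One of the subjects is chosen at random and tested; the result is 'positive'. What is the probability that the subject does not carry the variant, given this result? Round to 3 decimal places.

P(¬H | E) ≈ 0.543

Let H be the event that the subject carries the genetic variant. P(H) = 0.238, so P(¬H) = 0.762. With E the 'positive' result, P(E|H) = 0.801 and P(E|¬H) = 0.297.
P(E) = 0.801·0.238 + 0.297·0.762 = 0.19064 + 0.22631 = 0.41695.
By Bayes' theorem, P(H|E) = 0.19064 / 0.41695 = 0.457. Hence P(¬H|E) = 1 − 0.457 = 0.543.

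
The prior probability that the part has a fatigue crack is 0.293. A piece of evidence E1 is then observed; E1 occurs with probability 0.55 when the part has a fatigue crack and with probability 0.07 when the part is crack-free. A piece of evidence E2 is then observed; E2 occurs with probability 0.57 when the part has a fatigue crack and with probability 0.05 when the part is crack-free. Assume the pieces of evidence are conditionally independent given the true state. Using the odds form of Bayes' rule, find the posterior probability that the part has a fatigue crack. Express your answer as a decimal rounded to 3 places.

Prior odds = 0.293/(1−0.293) = 0.41443.
Likelihood ratio for E1 = 0.55/0.07 = 7.8571.
Likelihood ratio for E2 = 0.57/0.05 = 11.400.
Posterior odds = prior odds × LR₁ × LR₂ = 37.121.
Posterior probability = odds/(1+odds) = 37.121/38.121 = 0.974.

Posterior probability ≈ 0.974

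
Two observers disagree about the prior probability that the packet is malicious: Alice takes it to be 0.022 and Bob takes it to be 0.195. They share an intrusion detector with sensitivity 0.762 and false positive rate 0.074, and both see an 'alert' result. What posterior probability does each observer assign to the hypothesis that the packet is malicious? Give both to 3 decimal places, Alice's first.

Alice: 0.188; Bob: 0.714

The likelihood ratio for an 'alert' result is 0.762/0.074 = 10.297.
Alice: prior odds 0.022/0.978 = 0.022495; posterior odds 0.23164; posterior probability 0.188.
Bob: prior odds 0.195/0.805 = 0.24224; posterior odds 2.4944; posterior probability 0.714.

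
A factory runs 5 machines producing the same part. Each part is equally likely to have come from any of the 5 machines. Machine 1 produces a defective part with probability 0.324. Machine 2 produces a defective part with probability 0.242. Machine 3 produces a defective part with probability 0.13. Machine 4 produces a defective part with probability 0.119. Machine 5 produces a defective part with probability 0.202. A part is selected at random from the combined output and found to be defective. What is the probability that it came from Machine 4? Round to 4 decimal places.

Posterior probability ≈ 0.1170

Tabulate prior·likelihood by source: [1] prior 0.2, lik 0.324, product 0.06480; [2] prior 0.2, lik 0.242, product 0.04840; [3] prior 0.2, lik 0.13, product 0.02600; [4] prior 0.2, lik 0.119, product 0.02380; [5] prior 0.2, lik 0.202, product 0.04040.
Normalizing constant = 0.20340; the posterior for Machine 4 is its product over the sum, 0.02380/0.20340 = 0.1170.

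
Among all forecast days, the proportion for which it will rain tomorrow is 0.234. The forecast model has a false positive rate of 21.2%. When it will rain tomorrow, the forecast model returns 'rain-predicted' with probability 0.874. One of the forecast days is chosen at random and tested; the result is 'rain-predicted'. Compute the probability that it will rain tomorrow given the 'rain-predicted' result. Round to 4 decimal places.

P(H | E) ≈ 0.5574

Write H for 'it will rain tomorrow'. Prior odds H:¬H = 0.234/0.766 = 0.30548. For the 'rain-predicted' outcome, the likelihood ratio is 0.874/0.212 = 4.1226.
Posterior odds = 0.30548 × 4.1226 = 1.2594, so P(H|E) = 1.2594/(1+1.2594) = 0.5574.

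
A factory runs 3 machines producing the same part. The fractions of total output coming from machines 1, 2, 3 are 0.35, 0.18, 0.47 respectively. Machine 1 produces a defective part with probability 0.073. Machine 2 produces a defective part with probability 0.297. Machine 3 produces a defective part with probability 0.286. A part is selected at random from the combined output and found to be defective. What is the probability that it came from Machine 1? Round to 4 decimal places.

Posterior probability ≈ 0.1197

Tabulate prior·likelihood by source: [1] prior 0.35, lik 0.073, product 0.02555; [2] prior 0.18, lik 0.297, product 0.05346; [3] prior 0.47, lik 0.286, product 0.1344.
Normalizing constant = 0.21343; the posterior for Machine 1 is its product over the sum, 0.02555/0.21343 = 0.1197.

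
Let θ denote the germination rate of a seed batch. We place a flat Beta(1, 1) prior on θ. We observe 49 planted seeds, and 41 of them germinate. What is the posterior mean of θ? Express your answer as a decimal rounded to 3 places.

Posterior mean ≈ 0.824

The binomial likelihood is conjugate to the Beta prior: with 41 successes and 8 failures, the posterior is Beta(1+41, 1+8) = Beta(42, 9).
E[θ | data] = 42/(42+9) = 0.824.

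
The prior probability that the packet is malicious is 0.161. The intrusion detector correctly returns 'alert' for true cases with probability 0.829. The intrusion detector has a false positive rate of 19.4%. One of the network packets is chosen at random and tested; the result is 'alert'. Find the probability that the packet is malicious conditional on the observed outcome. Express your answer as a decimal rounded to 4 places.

Let H be the event that the packet is malicious. P(H) = 0.161, so P(¬H) = 0.839. With E the 'alert' result, P(E|H) = 0.829 and P(E|¬H) = 0.194.
P(E) = 0.829·0.161 + 0.194·0.839 = 0.13347 + 0.16277 = 0.29624.
By Bayes' theorem, P(H|E) = 0.13347 / 0.29624 = 0.4506.

P(H | E) ≈ 0.4506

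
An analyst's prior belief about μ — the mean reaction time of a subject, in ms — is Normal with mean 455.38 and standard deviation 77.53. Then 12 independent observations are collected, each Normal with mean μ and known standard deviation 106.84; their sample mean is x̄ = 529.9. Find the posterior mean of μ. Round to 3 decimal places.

With known σ, the Normal prior is conjugate. Weight on the data is w = (n/σ²)/(n/σ² + 1/τ₀²) = 0.00105127/(0.00105127+0.00016636) = 0.86337.
Posterior mean = w·x̄ + (1−w)·μ₀ = 0.86337·529.9 + 0.13663·455.38 = 519.718.

Posterior mean ≈ 519.718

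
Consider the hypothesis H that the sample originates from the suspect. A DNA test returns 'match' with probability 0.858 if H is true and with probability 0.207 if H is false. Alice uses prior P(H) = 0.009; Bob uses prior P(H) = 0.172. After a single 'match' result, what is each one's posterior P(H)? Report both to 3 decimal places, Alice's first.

Alice: 0.036; Bob: 0.463

The likelihood ratio for a 'match' result is 0.858/0.207 = 4.1449.
Alice: prior odds 0.009/0.991 = 0.0090817; posterior odds 0.037643; posterior probability 0.036.
Bob: prior odds 0.172/0.828 = 0.20773; posterior odds 0.86102; posterior probability 0.463.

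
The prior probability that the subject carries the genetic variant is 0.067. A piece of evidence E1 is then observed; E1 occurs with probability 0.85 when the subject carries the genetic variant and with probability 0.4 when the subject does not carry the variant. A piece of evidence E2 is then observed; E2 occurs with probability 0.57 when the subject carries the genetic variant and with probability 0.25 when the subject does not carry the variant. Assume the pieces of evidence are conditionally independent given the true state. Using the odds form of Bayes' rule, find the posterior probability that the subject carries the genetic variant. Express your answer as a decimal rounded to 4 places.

Posterior probability ≈ 0.2581

Prior odds = 0.067/(1−0.067) = 0.071811.
Likelihood ratio for E1 = 0.85/0.4 = 2.1250.
Likelihood ratio for E2 = 0.57/0.25 = 2.2800.
Posterior odds = prior odds × LR₁ × LR₂ = 0.34793.
Posterior probability = odds/(1+odds) = 0.34793/1.3479 = 0.2581.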